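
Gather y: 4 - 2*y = 4 - 2*y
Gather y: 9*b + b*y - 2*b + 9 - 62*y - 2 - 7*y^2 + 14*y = 7*b - 7*y^2 + y*(b - 48) + 7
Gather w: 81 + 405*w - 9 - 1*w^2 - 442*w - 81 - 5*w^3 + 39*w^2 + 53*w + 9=-5*w^3 + 38*w^2 + 16*w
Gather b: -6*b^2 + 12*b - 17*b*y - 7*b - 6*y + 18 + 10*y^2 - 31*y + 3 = -6*b^2 + b*(5 - 17*y) + 10*y^2 - 37*y + 21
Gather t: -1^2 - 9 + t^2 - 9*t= t^2 - 9*t - 10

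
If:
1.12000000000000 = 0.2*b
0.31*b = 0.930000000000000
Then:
No Solution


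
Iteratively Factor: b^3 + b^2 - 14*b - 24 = (b + 3)*(b^2 - 2*b - 8) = (b + 2)*(b + 3)*(b - 4)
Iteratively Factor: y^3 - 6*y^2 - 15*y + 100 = (y + 4)*(y^2 - 10*y + 25) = (y - 5)*(y + 4)*(y - 5)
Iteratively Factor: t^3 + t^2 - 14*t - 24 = (t + 3)*(t^2 - 2*t - 8) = (t + 2)*(t + 3)*(t - 4)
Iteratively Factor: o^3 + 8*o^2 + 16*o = (o)*(o^2 + 8*o + 16) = o*(o + 4)*(o + 4)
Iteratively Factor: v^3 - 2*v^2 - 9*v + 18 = (v - 2)*(v^2 - 9) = (v - 3)*(v - 2)*(v + 3)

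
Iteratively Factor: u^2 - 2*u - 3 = (u + 1)*(u - 3)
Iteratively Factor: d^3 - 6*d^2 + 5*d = (d - 5)*(d^2 - d) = d*(d - 5)*(d - 1)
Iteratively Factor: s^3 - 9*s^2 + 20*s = (s - 5)*(s^2 - 4*s) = s*(s - 5)*(s - 4)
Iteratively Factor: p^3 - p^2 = (p - 1)*(p^2) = p*(p - 1)*(p)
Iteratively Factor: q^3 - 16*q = (q)*(q^2 - 16) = q*(q - 4)*(q + 4)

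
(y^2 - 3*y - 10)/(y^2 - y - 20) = (y + 2)/(y + 4)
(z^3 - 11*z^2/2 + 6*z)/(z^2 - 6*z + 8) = z*(2*z - 3)/(2*(z - 2))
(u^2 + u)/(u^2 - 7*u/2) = 2*(u + 1)/(2*u - 7)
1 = 1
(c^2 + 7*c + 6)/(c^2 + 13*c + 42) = (c + 1)/(c + 7)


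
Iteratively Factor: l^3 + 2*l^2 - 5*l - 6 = (l + 3)*(l^2 - l - 2) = (l - 2)*(l + 3)*(l + 1)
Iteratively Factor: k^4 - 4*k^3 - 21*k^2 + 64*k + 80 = (k - 5)*(k^3 + k^2 - 16*k - 16) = (k - 5)*(k + 1)*(k^2 - 16) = (k - 5)*(k - 4)*(k + 1)*(k + 4)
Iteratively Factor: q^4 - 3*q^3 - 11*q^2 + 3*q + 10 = (q - 5)*(q^3 + 2*q^2 - q - 2) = (q - 5)*(q + 2)*(q^2 - 1) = (q - 5)*(q - 1)*(q + 2)*(q + 1)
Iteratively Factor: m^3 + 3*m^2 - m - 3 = (m + 3)*(m^2 - 1) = (m + 1)*(m + 3)*(m - 1)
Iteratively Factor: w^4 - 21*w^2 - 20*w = (w)*(w^3 - 21*w - 20) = w*(w + 1)*(w^2 - w - 20) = w*(w - 5)*(w + 1)*(w + 4)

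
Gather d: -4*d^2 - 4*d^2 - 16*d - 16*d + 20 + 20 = -8*d^2 - 32*d + 40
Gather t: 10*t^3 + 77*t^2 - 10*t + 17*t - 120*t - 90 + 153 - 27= 10*t^3 + 77*t^2 - 113*t + 36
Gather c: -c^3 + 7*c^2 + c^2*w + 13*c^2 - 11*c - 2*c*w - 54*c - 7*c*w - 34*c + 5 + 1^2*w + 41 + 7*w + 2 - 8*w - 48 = -c^3 + c^2*(w + 20) + c*(-9*w - 99)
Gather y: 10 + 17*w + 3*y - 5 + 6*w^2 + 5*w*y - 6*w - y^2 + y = 6*w^2 + 11*w - y^2 + y*(5*w + 4) + 5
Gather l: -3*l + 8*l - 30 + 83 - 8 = 5*l + 45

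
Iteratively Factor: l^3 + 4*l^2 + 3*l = (l)*(l^2 + 4*l + 3) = l*(l + 1)*(l + 3)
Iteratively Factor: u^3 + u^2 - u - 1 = (u + 1)*(u^2 - 1) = (u - 1)*(u + 1)*(u + 1)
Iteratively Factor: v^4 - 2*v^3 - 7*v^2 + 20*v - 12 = (v + 3)*(v^3 - 5*v^2 + 8*v - 4) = (v - 2)*(v + 3)*(v^2 - 3*v + 2) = (v - 2)*(v - 1)*(v + 3)*(v - 2)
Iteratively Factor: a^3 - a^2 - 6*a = (a)*(a^2 - a - 6) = a*(a + 2)*(a - 3)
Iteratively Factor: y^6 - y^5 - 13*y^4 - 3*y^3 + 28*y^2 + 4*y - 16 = (y - 1)*(y^5 - 13*y^3 - 16*y^2 + 12*y + 16) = (y - 1)*(y + 1)*(y^4 - y^3 - 12*y^2 - 4*y + 16) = (y - 1)*(y + 1)*(y + 2)*(y^3 - 3*y^2 - 6*y + 8) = (y - 4)*(y - 1)*(y + 1)*(y + 2)*(y^2 + y - 2) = (y - 4)*(y - 1)*(y + 1)*(y + 2)^2*(y - 1)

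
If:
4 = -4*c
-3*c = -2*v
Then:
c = -1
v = -3/2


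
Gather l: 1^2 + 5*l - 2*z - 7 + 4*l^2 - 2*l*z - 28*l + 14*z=4*l^2 + l*(-2*z - 23) + 12*z - 6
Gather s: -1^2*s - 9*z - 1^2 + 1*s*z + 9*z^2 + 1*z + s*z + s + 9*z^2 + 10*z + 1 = 2*s*z + 18*z^2 + 2*z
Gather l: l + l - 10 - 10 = 2*l - 20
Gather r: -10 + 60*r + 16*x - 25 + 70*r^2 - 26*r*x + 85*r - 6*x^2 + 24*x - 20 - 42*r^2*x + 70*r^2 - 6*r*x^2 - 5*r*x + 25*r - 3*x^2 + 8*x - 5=r^2*(140 - 42*x) + r*(-6*x^2 - 31*x + 170) - 9*x^2 + 48*x - 60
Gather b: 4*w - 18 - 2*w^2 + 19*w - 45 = -2*w^2 + 23*w - 63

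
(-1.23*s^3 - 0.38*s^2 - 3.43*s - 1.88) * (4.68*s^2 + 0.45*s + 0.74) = -5.7564*s^5 - 2.3319*s^4 - 17.1336*s^3 - 10.6231*s^2 - 3.3842*s - 1.3912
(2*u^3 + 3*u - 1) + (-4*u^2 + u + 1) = 2*u^3 - 4*u^2 + 4*u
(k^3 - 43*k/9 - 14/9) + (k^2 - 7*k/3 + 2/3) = k^3 + k^2 - 64*k/9 - 8/9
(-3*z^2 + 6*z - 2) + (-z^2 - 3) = -4*z^2 + 6*z - 5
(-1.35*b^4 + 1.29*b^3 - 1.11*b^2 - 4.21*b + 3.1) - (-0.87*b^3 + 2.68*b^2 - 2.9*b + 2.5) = -1.35*b^4 + 2.16*b^3 - 3.79*b^2 - 1.31*b + 0.6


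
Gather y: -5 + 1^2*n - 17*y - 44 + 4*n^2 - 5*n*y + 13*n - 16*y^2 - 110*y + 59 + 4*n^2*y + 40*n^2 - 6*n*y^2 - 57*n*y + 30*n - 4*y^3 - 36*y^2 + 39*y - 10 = 44*n^2 + 44*n - 4*y^3 + y^2*(-6*n - 52) + y*(4*n^2 - 62*n - 88)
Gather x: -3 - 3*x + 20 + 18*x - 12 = 15*x + 5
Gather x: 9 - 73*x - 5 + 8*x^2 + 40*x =8*x^2 - 33*x + 4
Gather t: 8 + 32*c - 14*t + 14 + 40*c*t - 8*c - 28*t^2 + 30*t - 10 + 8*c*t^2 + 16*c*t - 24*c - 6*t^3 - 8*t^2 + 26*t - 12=-6*t^3 + t^2*(8*c - 36) + t*(56*c + 42)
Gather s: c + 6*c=7*c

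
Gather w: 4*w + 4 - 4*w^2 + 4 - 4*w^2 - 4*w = 8 - 8*w^2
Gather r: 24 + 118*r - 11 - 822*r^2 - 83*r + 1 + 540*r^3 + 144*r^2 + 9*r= 540*r^3 - 678*r^2 + 44*r + 14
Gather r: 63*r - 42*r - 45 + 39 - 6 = 21*r - 12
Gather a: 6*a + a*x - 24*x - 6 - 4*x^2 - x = a*(x + 6) - 4*x^2 - 25*x - 6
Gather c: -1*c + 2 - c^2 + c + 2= 4 - c^2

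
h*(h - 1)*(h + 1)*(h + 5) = h^4 + 5*h^3 - h^2 - 5*h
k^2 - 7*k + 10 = (k - 5)*(k - 2)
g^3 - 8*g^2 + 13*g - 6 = (g - 6)*(g - 1)^2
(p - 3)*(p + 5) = p^2 + 2*p - 15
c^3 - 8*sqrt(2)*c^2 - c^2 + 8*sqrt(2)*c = c*(c - 1)*(c - 8*sqrt(2))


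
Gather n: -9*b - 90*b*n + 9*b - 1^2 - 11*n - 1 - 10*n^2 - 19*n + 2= -10*n^2 + n*(-90*b - 30)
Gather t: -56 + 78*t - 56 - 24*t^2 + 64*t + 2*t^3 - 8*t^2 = 2*t^3 - 32*t^2 + 142*t - 112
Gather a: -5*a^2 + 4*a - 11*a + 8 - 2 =-5*a^2 - 7*a + 6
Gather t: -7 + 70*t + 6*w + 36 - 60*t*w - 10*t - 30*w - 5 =t*(60 - 60*w) - 24*w + 24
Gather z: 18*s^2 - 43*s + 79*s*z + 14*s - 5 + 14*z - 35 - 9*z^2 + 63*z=18*s^2 - 29*s - 9*z^2 + z*(79*s + 77) - 40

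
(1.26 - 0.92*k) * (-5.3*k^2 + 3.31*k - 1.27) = 4.876*k^3 - 9.7232*k^2 + 5.339*k - 1.6002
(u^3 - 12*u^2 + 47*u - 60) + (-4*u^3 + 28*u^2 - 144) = -3*u^3 + 16*u^2 + 47*u - 204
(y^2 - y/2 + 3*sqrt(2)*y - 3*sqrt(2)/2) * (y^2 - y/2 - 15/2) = y^4 - y^3 + 3*sqrt(2)*y^3 - 29*y^2/4 - 3*sqrt(2)*y^2 - 87*sqrt(2)*y/4 + 15*y/4 + 45*sqrt(2)/4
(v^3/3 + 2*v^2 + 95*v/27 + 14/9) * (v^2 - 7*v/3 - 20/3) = v^5/3 + 11*v^4/9 - 91*v^3/27 - 1619*v^2/81 - 2194*v/81 - 280/27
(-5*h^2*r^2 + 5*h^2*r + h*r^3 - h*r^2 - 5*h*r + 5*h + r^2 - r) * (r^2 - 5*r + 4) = -5*h^2*r^4 + 30*h^2*r^3 - 45*h^2*r^2 + 20*h^2*r + h*r^5 - 6*h*r^4 + 4*h*r^3 + 26*h*r^2 - 45*h*r + 20*h + r^4 - 6*r^3 + 9*r^2 - 4*r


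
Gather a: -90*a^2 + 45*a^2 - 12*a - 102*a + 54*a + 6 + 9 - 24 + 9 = -45*a^2 - 60*a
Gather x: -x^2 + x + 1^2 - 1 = -x^2 + x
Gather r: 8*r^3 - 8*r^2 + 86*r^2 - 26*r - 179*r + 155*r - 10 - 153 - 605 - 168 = 8*r^3 + 78*r^2 - 50*r - 936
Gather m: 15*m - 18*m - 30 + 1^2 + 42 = 13 - 3*m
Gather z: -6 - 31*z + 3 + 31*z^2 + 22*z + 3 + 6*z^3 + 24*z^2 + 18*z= 6*z^3 + 55*z^2 + 9*z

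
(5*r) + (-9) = 5*r - 9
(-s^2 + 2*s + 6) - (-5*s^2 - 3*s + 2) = 4*s^2 + 5*s + 4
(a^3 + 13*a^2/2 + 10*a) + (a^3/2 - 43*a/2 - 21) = 3*a^3/2 + 13*a^2/2 - 23*a/2 - 21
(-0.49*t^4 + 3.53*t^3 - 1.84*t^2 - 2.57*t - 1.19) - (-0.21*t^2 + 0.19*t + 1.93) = -0.49*t^4 + 3.53*t^3 - 1.63*t^2 - 2.76*t - 3.12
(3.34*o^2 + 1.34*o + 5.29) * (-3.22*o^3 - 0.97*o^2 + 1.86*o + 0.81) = -10.7548*o^5 - 7.5546*o^4 - 12.1212*o^3 + 0.0665000000000009*o^2 + 10.9248*o + 4.2849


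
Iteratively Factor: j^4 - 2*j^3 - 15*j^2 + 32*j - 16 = (j + 4)*(j^3 - 6*j^2 + 9*j - 4) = (j - 1)*(j + 4)*(j^2 - 5*j + 4) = (j - 1)^2*(j + 4)*(j - 4)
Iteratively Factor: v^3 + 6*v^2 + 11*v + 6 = (v + 3)*(v^2 + 3*v + 2) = (v + 1)*(v + 3)*(v + 2)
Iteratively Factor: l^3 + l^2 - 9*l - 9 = (l + 3)*(l^2 - 2*l - 3) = (l - 3)*(l + 3)*(l + 1)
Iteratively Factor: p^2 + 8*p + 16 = (p + 4)*(p + 4)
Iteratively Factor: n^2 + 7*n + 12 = (n + 4)*(n + 3)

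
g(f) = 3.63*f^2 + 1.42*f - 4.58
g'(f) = 7.26*f + 1.42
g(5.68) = 120.60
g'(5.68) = 42.66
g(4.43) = 72.95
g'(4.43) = 33.58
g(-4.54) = 63.79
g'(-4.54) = -31.54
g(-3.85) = 43.76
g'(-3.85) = -26.53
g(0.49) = -3.01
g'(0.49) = 4.98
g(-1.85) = 5.22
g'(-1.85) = -12.01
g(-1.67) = 3.17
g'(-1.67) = -10.70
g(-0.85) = -3.16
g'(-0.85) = -4.75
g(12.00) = 535.18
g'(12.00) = 88.54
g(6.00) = 134.62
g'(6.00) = 44.98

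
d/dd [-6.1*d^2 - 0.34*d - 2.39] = -12.2*d - 0.34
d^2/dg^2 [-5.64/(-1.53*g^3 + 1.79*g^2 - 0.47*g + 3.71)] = ((20.1912 - 51.7752*g)*(1.53*g^3 - 1.79*g^2 + 0.47*g - 3.71) + 5.64*(4.59*g^2 - 3.58*g + 0.47)*(9.18*g^2 - 7.16*g + 0.94))/(1.53*g^3 - 1.79*g^2 + 0.47*g - 3.71)^3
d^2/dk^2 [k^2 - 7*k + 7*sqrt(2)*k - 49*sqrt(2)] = 2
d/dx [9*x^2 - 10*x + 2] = 18*x - 10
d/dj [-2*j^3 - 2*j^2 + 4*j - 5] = -6*j^2 - 4*j + 4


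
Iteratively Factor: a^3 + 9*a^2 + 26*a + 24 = (a + 4)*(a^2 + 5*a + 6) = (a + 2)*(a + 4)*(a + 3)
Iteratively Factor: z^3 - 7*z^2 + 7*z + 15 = (z - 5)*(z^2 - 2*z - 3) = (z - 5)*(z - 3)*(z + 1)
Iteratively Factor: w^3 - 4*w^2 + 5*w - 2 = (w - 1)*(w^2 - 3*w + 2) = (w - 1)^2*(w - 2)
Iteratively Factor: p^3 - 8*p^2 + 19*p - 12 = (p - 4)*(p^2 - 4*p + 3) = (p - 4)*(p - 1)*(p - 3)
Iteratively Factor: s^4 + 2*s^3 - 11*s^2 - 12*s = (s)*(s^3 + 2*s^2 - 11*s - 12) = s*(s + 4)*(s^2 - 2*s - 3) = s*(s + 1)*(s + 4)*(s - 3)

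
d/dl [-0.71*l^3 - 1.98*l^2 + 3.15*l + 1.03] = -2.13*l^2 - 3.96*l + 3.15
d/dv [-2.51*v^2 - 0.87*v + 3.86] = -5.02*v - 0.87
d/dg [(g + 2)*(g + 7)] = 2*g + 9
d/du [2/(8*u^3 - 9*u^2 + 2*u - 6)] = 4*(-12*u^2 + 9*u - 1)/(8*u^3 - 9*u^2 + 2*u - 6)^2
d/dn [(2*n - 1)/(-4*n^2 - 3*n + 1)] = (8*n^2 - 8*n - 1)/(16*n^4 + 24*n^3 + n^2 - 6*n + 1)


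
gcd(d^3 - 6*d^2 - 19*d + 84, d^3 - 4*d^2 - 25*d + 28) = d^2 - 3*d - 28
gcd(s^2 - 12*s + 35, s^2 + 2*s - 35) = s - 5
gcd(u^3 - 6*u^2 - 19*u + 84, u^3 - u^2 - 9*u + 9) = u - 3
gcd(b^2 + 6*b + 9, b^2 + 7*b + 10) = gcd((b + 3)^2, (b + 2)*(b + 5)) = 1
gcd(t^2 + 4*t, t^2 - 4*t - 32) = t + 4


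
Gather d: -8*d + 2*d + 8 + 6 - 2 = 12 - 6*d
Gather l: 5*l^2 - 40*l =5*l^2 - 40*l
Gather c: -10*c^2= -10*c^2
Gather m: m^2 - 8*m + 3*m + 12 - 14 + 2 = m^2 - 5*m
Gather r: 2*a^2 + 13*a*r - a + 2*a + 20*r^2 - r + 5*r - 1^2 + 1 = 2*a^2 + a + 20*r^2 + r*(13*a + 4)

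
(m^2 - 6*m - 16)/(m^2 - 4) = (m - 8)/(m - 2)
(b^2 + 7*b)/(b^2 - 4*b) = (b + 7)/(b - 4)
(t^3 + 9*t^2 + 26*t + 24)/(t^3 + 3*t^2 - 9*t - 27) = (t^2 + 6*t + 8)/(t^2 - 9)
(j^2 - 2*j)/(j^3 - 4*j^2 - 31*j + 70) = j/(j^2 - 2*j - 35)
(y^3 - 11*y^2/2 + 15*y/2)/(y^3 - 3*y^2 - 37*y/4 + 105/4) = 2*y*(y - 3)/(2*y^2 - y - 21)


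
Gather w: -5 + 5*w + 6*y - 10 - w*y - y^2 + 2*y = w*(5 - y) - y^2 + 8*y - 15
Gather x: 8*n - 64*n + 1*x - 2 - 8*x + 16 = -56*n - 7*x + 14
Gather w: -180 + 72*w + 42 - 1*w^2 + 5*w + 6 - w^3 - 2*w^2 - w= -w^3 - 3*w^2 + 76*w - 132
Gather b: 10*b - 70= 10*b - 70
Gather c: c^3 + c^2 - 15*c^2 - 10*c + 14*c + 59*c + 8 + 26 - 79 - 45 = c^3 - 14*c^2 + 63*c - 90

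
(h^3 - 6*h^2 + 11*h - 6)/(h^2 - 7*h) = (h^3 - 6*h^2 + 11*h - 6)/(h*(h - 7))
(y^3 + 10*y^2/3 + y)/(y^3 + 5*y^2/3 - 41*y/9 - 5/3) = 3*y/(3*y - 5)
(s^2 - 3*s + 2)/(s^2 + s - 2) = (s - 2)/(s + 2)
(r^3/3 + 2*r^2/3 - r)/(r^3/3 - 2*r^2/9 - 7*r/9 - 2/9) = 3*r*(-r^2 - 2*r + 3)/(-3*r^3 + 2*r^2 + 7*r + 2)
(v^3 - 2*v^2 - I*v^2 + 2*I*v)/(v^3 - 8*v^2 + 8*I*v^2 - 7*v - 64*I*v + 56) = v*(v^2 - v*(2 + I) + 2*I)/(v^3 + 8*v^2*(-1 + I) - v*(7 + 64*I) + 56)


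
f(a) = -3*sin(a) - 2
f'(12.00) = -2.53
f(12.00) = -0.39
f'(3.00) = 2.97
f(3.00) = -2.42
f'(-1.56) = -0.03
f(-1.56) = 1.00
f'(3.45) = 2.86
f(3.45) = -1.09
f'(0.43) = -2.73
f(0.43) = -3.25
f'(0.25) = -2.91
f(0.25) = -2.74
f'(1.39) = -0.54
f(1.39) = -4.95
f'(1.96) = 1.14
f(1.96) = -4.78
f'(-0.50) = -2.63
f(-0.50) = -0.56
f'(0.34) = -2.83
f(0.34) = -3.00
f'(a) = -3*cos(a)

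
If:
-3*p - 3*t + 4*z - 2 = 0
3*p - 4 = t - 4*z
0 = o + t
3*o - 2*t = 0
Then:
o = 0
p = 1/3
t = 0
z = 3/4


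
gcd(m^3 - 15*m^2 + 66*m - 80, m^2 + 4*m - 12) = m - 2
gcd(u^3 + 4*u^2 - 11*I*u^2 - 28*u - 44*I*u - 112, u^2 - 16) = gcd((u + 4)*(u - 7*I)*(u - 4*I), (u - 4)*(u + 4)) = u + 4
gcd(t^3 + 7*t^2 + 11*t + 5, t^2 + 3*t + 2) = t + 1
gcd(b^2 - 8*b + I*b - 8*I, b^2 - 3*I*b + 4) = b + I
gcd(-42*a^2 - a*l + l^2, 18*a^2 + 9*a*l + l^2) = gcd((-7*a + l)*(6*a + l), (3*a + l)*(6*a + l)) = 6*a + l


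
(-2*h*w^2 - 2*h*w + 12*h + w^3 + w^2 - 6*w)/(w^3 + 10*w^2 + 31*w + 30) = (-2*h*w + 4*h + w^2 - 2*w)/(w^2 + 7*w + 10)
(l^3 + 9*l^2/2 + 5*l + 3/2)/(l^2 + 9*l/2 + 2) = (l^2 + 4*l + 3)/(l + 4)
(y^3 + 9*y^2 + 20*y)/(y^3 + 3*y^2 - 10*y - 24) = y*(y + 5)/(y^2 - y - 6)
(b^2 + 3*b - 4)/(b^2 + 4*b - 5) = (b + 4)/(b + 5)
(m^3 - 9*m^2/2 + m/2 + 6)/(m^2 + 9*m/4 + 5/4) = 2*(2*m^2 - 11*m + 12)/(4*m + 5)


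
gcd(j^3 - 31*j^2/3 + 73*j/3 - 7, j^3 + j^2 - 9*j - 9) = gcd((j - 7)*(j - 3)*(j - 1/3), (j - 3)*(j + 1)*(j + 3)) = j - 3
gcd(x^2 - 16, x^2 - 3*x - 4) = x - 4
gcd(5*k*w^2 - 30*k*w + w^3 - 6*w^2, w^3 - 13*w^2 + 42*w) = w^2 - 6*w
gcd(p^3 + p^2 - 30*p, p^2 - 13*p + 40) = p - 5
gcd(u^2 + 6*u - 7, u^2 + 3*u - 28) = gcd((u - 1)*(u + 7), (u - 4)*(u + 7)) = u + 7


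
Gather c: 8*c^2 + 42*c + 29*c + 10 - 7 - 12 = 8*c^2 + 71*c - 9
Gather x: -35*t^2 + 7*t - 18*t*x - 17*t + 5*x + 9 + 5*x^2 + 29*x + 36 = -35*t^2 - 10*t + 5*x^2 + x*(34 - 18*t) + 45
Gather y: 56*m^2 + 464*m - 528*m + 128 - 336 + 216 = 56*m^2 - 64*m + 8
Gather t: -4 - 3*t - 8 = -3*t - 12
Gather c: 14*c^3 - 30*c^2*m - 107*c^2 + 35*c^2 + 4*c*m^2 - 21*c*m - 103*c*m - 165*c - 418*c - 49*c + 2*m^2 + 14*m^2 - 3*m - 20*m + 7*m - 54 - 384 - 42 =14*c^3 + c^2*(-30*m - 72) + c*(4*m^2 - 124*m - 632) + 16*m^2 - 16*m - 480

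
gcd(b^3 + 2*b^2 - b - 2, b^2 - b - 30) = 1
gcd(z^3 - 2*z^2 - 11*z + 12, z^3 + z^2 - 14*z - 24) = z^2 - z - 12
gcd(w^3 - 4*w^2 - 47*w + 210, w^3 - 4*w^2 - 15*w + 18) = w - 6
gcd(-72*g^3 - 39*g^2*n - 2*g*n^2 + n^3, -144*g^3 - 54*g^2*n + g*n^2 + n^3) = 24*g^2 + 5*g*n - n^2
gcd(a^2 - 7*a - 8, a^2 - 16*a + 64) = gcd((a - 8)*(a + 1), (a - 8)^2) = a - 8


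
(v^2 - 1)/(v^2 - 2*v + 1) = (v + 1)/(v - 1)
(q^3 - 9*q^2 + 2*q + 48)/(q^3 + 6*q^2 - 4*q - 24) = (q^2 - 11*q + 24)/(q^2 + 4*q - 12)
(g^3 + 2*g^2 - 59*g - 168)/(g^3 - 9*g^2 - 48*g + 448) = (g + 3)/(g - 8)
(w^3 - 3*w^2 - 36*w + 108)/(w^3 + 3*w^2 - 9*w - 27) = (w^2 - 36)/(w^2 + 6*w + 9)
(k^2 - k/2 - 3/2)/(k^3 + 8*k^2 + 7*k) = (k - 3/2)/(k*(k + 7))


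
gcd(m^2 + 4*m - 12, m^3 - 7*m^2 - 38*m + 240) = m + 6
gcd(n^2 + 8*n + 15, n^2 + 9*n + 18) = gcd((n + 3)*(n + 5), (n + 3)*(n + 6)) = n + 3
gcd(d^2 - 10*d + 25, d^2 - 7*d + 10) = d - 5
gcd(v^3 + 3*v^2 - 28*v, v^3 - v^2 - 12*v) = v^2 - 4*v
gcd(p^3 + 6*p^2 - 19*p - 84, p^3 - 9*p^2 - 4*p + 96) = p^2 - p - 12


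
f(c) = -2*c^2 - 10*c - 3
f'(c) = -4*c - 10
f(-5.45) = -7.90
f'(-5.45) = 11.80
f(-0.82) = 3.86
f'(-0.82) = -6.72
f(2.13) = -33.37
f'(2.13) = -18.52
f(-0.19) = -1.17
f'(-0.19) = -9.24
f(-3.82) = 6.02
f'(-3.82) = 5.28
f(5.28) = -111.56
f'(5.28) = -31.12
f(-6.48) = -22.18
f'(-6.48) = 15.92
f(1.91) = -29.40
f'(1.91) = -17.64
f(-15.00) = -303.00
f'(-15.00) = 50.00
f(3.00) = -51.00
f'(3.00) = -22.00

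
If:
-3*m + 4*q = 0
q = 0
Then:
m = 0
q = 0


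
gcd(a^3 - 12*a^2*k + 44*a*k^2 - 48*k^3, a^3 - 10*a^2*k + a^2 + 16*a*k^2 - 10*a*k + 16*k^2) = a - 2*k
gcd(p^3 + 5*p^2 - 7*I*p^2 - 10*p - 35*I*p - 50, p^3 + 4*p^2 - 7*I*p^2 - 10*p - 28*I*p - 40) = p^2 - 7*I*p - 10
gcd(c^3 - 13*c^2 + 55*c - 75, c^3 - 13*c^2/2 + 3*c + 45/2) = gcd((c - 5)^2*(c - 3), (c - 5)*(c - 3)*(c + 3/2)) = c^2 - 8*c + 15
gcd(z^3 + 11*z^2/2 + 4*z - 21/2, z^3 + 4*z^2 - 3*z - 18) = z + 3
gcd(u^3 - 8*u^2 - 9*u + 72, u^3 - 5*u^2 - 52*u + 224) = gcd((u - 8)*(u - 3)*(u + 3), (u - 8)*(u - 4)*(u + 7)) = u - 8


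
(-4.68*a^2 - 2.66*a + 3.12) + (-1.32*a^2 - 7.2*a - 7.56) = -6.0*a^2 - 9.86*a - 4.44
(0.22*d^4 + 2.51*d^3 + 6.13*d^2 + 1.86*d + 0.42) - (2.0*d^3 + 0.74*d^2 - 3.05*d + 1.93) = 0.22*d^4 + 0.51*d^3 + 5.39*d^2 + 4.91*d - 1.51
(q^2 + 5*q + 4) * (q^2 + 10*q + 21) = q^4 + 15*q^3 + 75*q^2 + 145*q + 84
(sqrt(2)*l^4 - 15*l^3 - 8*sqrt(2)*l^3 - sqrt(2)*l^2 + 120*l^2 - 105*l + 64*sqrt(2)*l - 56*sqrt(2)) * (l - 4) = sqrt(2)*l^5 - 12*sqrt(2)*l^4 - 15*l^4 + 31*sqrt(2)*l^3 + 180*l^3 - 585*l^2 + 68*sqrt(2)*l^2 - 312*sqrt(2)*l + 420*l + 224*sqrt(2)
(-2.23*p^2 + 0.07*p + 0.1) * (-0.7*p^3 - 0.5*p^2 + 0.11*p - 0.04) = 1.561*p^5 + 1.066*p^4 - 0.3503*p^3 + 0.0469*p^2 + 0.0082*p - 0.004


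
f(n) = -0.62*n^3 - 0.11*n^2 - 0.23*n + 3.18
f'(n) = -1.86*n^2 - 0.22*n - 0.23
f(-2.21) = 9.84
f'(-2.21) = -8.83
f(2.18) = -4.27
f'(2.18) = -9.55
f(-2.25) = 10.20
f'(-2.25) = -9.15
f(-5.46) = 102.07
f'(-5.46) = -54.48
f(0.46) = 2.99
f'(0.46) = -0.72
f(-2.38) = 11.46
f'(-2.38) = -10.24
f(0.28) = 3.09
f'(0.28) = -0.44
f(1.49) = 0.54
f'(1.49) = -4.69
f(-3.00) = 19.62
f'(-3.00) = -16.31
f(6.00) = -136.08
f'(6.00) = -68.51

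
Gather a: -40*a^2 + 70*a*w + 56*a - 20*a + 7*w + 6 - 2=-40*a^2 + a*(70*w + 36) + 7*w + 4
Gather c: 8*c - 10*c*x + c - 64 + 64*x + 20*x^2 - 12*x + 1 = c*(9 - 10*x) + 20*x^2 + 52*x - 63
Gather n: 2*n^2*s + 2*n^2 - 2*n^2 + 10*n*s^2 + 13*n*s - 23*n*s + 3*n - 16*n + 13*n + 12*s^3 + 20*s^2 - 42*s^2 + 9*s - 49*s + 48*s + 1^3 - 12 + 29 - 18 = 2*n^2*s + n*(10*s^2 - 10*s) + 12*s^3 - 22*s^2 + 8*s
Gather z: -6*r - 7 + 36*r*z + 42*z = -6*r + z*(36*r + 42) - 7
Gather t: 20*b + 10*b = 30*b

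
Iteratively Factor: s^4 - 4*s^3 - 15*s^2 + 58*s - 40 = (s - 2)*(s^3 - 2*s^2 - 19*s + 20) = (s - 5)*(s - 2)*(s^2 + 3*s - 4) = (s - 5)*(s - 2)*(s + 4)*(s - 1)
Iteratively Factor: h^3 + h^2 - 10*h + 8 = (h - 2)*(h^2 + 3*h - 4) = (h - 2)*(h - 1)*(h + 4)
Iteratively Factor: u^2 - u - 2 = (u + 1)*(u - 2)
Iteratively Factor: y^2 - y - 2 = (y - 2)*(y + 1)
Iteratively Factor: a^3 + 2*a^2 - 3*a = (a - 1)*(a^2 + 3*a) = (a - 1)*(a + 3)*(a)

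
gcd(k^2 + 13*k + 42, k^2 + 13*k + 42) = k^2 + 13*k + 42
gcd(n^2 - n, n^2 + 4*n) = n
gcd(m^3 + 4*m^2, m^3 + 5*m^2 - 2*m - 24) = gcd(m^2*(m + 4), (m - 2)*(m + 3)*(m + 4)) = m + 4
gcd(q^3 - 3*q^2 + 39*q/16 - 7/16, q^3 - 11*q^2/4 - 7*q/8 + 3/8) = q - 1/4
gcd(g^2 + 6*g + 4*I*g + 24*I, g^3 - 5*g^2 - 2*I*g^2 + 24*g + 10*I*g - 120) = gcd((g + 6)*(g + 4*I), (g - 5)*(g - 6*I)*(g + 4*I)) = g + 4*I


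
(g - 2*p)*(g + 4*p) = g^2 + 2*g*p - 8*p^2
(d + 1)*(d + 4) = d^2 + 5*d + 4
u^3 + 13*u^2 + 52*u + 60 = (u + 2)*(u + 5)*(u + 6)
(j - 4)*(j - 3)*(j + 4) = j^3 - 3*j^2 - 16*j + 48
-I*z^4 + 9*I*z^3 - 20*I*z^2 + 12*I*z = z*(z - 6)*(z - 2)*(-I*z + I)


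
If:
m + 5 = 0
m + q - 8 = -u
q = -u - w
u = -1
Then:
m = -5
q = 14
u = -1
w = -13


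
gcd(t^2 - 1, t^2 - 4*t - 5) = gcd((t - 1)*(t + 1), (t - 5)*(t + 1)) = t + 1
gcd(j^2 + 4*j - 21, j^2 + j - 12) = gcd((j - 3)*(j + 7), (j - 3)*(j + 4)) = j - 3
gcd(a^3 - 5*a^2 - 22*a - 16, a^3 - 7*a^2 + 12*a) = 1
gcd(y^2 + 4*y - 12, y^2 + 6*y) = y + 6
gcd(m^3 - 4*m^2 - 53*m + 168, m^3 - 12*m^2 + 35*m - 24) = m^2 - 11*m + 24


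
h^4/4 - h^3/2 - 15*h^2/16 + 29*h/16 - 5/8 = (h/4 + 1/2)*(h - 5/2)*(h - 1)*(h - 1/2)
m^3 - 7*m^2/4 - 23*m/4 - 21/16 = (m - 7/2)*(m + 1/4)*(m + 3/2)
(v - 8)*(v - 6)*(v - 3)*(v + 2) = v^4 - 15*v^3 + 56*v^2 + 36*v - 288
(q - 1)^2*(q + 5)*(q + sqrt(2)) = q^4 + sqrt(2)*q^3 + 3*q^3 - 9*q^2 + 3*sqrt(2)*q^2 - 9*sqrt(2)*q + 5*q + 5*sqrt(2)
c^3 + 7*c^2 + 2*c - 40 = (c - 2)*(c + 4)*(c + 5)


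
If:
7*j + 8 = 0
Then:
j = -8/7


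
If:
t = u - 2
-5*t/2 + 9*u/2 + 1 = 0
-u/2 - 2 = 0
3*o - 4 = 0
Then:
No Solution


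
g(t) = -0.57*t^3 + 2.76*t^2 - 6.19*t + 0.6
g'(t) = -1.71*t^2 + 5.52*t - 6.19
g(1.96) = -5.22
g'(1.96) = -1.94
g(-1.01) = 10.25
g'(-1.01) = -13.51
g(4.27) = -19.89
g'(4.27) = -13.80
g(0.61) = -2.28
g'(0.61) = -3.46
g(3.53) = -11.93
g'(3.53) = -8.01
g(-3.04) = 60.94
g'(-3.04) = -38.77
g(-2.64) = 46.67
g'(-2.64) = -32.68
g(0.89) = -3.12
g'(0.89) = -2.63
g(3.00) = -8.52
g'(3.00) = -5.02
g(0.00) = 0.60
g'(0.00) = -6.19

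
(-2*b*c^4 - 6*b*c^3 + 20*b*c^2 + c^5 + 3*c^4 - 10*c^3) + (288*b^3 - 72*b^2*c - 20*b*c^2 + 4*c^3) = 288*b^3 - 72*b^2*c - 2*b*c^4 - 6*b*c^3 + c^5 + 3*c^4 - 6*c^3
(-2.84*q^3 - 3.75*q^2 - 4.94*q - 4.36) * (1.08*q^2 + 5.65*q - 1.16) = -3.0672*q^5 - 20.096*q^4 - 23.2283*q^3 - 28.2698*q^2 - 18.9036*q + 5.0576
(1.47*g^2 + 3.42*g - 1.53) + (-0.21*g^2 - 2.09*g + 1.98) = 1.26*g^2 + 1.33*g + 0.45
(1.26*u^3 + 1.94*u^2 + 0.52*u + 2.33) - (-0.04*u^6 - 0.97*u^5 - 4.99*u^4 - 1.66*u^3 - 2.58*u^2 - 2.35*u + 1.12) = 0.04*u^6 + 0.97*u^5 + 4.99*u^4 + 2.92*u^3 + 4.52*u^2 + 2.87*u + 1.21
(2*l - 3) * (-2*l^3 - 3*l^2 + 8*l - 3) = -4*l^4 + 25*l^2 - 30*l + 9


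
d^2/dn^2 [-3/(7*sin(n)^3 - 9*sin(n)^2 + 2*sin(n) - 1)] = 3*(441*sin(n)^6 - 693*sin(n)^5 - 236*sin(n)^4 + 1017*sin(n)^3 - 602*sin(n)^2 + 68*sin(n) + 10)/(7*sin(n)^3 - 9*sin(n)^2 + 2*sin(n) - 1)^3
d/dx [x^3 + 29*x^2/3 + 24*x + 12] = 3*x^2 + 58*x/3 + 24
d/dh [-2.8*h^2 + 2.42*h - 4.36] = 2.42 - 5.6*h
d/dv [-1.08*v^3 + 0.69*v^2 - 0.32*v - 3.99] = -3.24*v^2 + 1.38*v - 0.32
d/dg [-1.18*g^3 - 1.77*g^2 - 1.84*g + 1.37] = -3.54*g^2 - 3.54*g - 1.84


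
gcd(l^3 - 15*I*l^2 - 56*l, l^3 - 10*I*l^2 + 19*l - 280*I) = l^2 - 15*I*l - 56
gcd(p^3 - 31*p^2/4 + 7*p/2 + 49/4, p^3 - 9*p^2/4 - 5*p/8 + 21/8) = p^2 - 3*p/4 - 7/4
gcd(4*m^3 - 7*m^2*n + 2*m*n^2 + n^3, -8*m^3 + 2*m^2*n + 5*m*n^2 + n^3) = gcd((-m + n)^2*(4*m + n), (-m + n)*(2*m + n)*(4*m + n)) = 4*m^2 - 3*m*n - n^2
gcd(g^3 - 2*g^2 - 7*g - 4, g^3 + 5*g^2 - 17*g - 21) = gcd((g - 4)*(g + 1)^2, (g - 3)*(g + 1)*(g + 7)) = g + 1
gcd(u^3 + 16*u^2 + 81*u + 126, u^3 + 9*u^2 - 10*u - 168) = u^2 + 13*u + 42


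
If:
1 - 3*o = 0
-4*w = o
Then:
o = 1/3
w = -1/12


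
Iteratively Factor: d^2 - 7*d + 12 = (d - 3)*(d - 4)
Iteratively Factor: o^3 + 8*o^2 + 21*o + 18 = (o + 2)*(o^2 + 6*o + 9) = (o + 2)*(o + 3)*(o + 3)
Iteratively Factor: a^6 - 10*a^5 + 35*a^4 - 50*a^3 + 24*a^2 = (a)*(a^5 - 10*a^4 + 35*a^3 - 50*a^2 + 24*a) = a*(a - 3)*(a^4 - 7*a^3 + 14*a^2 - 8*a) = a^2*(a - 3)*(a^3 - 7*a^2 + 14*a - 8) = a^2*(a - 4)*(a - 3)*(a^2 - 3*a + 2) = a^2*(a - 4)*(a - 3)*(a - 2)*(a - 1)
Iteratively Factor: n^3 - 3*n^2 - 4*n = (n)*(n^2 - 3*n - 4) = n*(n + 1)*(n - 4)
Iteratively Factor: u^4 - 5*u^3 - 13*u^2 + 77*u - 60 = (u - 5)*(u^3 - 13*u + 12) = (u - 5)*(u + 4)*(u^2 - 4*u + 3) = (u - 5)*(u - 3)*(u + 4)*(u - 1)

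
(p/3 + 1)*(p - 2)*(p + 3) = p^3/3 + 4*p^2/3 - p - 6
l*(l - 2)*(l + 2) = l^3 - 4*l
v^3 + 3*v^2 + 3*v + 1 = (v + 1)^3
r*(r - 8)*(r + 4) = r^3 - 4*r^2 - 32*r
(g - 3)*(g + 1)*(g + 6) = g^3 + 4*g^2 - 15*g - 18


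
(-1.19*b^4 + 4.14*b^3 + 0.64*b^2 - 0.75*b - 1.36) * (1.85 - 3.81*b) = 4.5339*b^5 - 17.9749*b^4 + 5.2206*b^3 + 4.0415*b^2 + 3.7941*b - 2.516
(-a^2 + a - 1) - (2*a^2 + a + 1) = -3*a^2 - 2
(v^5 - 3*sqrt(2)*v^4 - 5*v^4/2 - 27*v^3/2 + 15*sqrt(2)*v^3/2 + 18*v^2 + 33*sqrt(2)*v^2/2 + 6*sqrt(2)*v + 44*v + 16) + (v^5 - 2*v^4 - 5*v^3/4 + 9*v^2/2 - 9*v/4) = 2*v^5 - 9*v^4/2 - 3*sqrt(2)*v^4 - 59*v^3/4 + 15*sqrt(2)*v^3/2 + 45*v^2/2 + 33*sqrt(2)*v^2/2 + 6*sqrt(2)*v + 167*v/4 + 16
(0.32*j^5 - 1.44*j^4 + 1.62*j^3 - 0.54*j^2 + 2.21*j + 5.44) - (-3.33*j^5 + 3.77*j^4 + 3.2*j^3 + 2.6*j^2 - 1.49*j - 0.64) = 3.65*j^5 - 5.21*j^4 - 1.58*j^3 - 3.14*j^2 + 3.7*j + 6.08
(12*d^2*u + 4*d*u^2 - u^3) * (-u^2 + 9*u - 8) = -12*d^2*u^3 + 108*d^2*u^2 - 96*d^2*u - 4*d*u^4 + 36*d*u^3 - 32*d*u^2 + u^5 - 9*u^4 + 8*u^3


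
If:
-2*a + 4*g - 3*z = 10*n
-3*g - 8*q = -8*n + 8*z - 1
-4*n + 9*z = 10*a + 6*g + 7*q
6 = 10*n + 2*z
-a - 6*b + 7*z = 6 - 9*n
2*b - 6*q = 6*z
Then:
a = -11249/26207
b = 9096/26207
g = 36525/26207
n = 13453/26207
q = -8324/26207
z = 11356/26207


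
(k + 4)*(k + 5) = k^2 + 9*k + 20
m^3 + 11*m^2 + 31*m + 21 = (m + 1)*(m + 3)*(m + 7)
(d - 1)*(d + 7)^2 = d^3 + 13*d^2 + 35*d - 49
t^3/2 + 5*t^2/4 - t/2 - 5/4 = (t/2 + 1/2)*(t - 1)*(t + 5/2)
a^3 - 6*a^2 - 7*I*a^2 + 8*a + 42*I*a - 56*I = (a - 4)*(a - 2)*(a - 7*I)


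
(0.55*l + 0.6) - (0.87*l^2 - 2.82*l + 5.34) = -0.87*l^2 + 3.37*l - 4.74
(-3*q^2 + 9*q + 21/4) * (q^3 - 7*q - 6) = -3*q^5 + 9*q^4 + 105*q^3/4 - 45*q^2 - 363*q/4 - 63/2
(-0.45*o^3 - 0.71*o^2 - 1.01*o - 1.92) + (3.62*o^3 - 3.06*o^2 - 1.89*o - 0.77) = 3.17*o^3 - 3.77*o^2 - 2.9*o - 2.69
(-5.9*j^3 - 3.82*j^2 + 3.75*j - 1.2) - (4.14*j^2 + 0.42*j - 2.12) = -5.9*j^3 - 7.96*j^2 + 3.33*j + 0.92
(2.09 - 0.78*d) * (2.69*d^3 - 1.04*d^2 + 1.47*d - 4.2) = -2.0982*d^4 + 6.4333*d^3 - 3.3202*d^2 + 6.3483*d - 8.778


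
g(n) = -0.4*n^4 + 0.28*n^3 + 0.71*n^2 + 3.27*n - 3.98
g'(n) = -1.6*n^3 + 0.84*n^2 + 1.42*n + 3.27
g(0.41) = -2.51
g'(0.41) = 3.88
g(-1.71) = -12.32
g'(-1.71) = 11.30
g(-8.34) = -2079.49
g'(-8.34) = 978.00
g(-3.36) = -68.55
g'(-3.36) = 68.67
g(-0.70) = -6.11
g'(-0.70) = 3.24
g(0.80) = -0.93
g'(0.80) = 4.12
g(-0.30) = -4.91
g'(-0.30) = 2.96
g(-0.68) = -6.05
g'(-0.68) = 3.20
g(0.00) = -3.98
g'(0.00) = 3.27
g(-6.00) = -576.92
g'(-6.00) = 370.59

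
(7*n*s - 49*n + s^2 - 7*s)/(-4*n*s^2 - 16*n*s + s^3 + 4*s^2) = (-7*n*s + 49*n - s^2 + 7*s)/(s*(4*n*s + 16*n - s^2 - 4*s))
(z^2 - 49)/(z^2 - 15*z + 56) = (z + 7)/(z - 8)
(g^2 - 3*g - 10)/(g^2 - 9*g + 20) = (g + 2)/(g - 4)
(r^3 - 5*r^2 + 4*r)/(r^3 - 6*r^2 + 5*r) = (r - 4)/(r - 5)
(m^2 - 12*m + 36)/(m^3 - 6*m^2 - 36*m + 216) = 1/(m + 6)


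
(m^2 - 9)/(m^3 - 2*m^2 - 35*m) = (9 - m^2)/(m*(-m^2 + 2*m + 35))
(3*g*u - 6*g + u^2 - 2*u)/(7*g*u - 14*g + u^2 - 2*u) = (3*g + u)/(7*g + u)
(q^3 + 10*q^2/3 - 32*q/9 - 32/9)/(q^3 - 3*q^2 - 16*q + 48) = (9*q^2 - 6*q - 8)/(9*(q^2 - 7*q + 12))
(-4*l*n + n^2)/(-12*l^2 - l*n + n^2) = n/(3*l + n)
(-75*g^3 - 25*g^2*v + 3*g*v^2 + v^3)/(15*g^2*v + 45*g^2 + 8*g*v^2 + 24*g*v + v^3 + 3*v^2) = (-5*g + v)/(v + 3)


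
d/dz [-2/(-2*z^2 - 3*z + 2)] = 2*(-4*z - 3)/(2*z^2 + 3*z - 2)^2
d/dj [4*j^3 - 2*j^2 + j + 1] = 12*j^2 - 4*j + 1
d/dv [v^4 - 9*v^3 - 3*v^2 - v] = 4*v^3 - 27*v^2 - 6*v - 1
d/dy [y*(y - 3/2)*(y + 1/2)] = 3*y^2 - 2*y - 3/4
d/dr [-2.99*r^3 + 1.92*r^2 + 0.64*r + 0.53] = -8.97*r^2 + 3.84*r + 0.64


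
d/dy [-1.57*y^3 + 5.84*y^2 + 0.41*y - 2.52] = -4.71*y^2 + 11.68*y + 0.41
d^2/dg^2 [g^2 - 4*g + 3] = 2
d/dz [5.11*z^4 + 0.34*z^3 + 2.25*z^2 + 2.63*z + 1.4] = 20.44*z^3 + 1.02*z^2 + 4.5*z + 2.63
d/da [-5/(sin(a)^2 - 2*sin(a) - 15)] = 10*(sin(a) - 1)*cos(a)/((sin(a) - 5)^2*(sin(a) + 3)^2)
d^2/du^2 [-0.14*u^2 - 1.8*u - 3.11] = -0.280000000000000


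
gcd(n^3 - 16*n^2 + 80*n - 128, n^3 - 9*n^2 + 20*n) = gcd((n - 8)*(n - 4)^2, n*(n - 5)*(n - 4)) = n - 4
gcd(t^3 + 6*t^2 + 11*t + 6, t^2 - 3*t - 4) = t + 1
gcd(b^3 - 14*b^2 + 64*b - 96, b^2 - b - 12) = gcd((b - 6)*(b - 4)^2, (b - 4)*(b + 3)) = b - 4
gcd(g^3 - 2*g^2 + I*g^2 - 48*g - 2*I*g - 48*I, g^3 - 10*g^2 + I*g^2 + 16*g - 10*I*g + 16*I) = g^2 + g*(-8 + I) - 8*I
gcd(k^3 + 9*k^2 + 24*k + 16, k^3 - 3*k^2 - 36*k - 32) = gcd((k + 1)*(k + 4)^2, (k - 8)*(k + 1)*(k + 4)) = k^2 + 5*k + 4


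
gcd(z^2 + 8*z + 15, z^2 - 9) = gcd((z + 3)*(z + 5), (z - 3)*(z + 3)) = z + 3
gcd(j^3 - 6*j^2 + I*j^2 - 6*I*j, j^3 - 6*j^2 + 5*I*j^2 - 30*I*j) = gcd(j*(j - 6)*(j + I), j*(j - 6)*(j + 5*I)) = j^2 - 6*j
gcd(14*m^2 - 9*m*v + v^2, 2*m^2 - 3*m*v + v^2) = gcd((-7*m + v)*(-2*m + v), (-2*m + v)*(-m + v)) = -2*m + v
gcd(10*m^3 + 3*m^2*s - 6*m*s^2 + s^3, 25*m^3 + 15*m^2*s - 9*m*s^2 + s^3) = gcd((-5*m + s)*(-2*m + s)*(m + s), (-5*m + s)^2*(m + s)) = -5*m^2 - 4*m*s + s^2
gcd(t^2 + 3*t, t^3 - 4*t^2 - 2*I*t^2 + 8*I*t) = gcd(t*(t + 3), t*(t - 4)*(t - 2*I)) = t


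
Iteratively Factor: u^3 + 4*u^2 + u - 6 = (u + 2)*(u^2 + 2*u - 3) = (u - 1)*(u + 2)*(u + 3)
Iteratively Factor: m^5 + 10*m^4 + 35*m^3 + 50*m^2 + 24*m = (m + 2)*(m^4 + 8*m^3 + 19*m^2 + 12*m) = (m + 1)*(m + 2)*(m^3 + 7*m^2 + 12*m) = (m + 1)*(m + 2)*(m + 4)*(m^2 + 3*m) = m*(m + 1)*(m + 2)*(m + 4)*(m + 3)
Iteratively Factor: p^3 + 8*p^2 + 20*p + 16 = (p + 2)*(p^2 + 6*p + 8) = (p + 2)^2*(p + 4)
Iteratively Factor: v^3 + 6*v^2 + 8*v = (v)*(v^2 + 6*v + 8) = v*(v + 4)*(v + 2)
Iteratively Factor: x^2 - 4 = (x + 2)*(x - 2)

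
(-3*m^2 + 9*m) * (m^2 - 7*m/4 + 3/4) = -3*m^4 + 57*m^3/4 - 18*m^2 + 27*m/4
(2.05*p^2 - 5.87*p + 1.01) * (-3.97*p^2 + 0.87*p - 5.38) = -8.1385*p^4 + 25.0874*p^3 - 20.1456*p^2 + 32.4593*p - 5.4338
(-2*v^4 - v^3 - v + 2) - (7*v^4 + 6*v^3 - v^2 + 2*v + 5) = -9*v^4 - 7*v^3 + v^2 - 3*v - 3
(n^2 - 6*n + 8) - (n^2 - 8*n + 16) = 2*n - 8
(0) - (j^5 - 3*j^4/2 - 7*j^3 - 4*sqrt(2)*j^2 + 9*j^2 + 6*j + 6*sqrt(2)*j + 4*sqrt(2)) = -j^5 + 3*j^4/2 + 7*j^3 - 9*j^2 + 4*sqrt(2)*j^2 - 6*sqrt(2)*j - 6*j - 4*sqrt(2)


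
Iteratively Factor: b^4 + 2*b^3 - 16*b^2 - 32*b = (b)*(b^3 + 2*b^2 - 16*b - 32) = b*(b - 4)*(b^2 + 6*b + 8) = b*(b - 4)*(b + 4)*(b + 2)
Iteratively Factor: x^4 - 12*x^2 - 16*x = (x + 2)*(x^3 - 2*x^2 - 8*x) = (x + 2)^2*(x^2 - 4*x) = (x - 4)*(x + 2)^2*(x)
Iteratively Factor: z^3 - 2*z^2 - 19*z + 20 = (z - 5)*(z^2 + 3*z - 4) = (z - 5)*(z - 1)*(z + 4)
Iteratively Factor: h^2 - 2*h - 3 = (h + 1)*(h - 3)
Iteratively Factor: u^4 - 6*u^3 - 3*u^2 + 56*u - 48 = (u - 1)*(u^3 - 5*u^2 - 8*u + 48) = (u - 4)*(u - 1)*(u^2 - u - 12) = (u - 4)*(u - 1)*(u + 3)*(u - 4)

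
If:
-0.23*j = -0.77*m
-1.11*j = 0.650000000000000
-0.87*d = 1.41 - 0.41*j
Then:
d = -1.90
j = -0.59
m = -0.17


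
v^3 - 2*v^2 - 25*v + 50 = (v - 5)*(v - 2)*(v + 5)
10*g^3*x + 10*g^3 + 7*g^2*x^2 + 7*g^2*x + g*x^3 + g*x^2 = (2*g + x)*(5*g + x)*(g*x + g)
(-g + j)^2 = g^2 - 2*g*j + j^2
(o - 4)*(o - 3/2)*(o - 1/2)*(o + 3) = o^4 - 3*o^3 - 37*o^2/4 + 93*o/4 - 9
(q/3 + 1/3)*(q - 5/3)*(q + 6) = q^3/3 + 16*q^2/9 - 17*q/9 - 10/3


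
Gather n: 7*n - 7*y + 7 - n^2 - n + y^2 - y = -n^2 + 6*n + y^2 - 8*y + 7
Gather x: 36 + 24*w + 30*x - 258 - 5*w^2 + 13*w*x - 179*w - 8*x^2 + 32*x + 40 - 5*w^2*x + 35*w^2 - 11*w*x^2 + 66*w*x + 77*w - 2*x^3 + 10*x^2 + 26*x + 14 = 30*w^2 - 78*w - 2*x^3 + x^2*(2 - 11*w) + x*(-5*w^2 + 79*w + 88) - 168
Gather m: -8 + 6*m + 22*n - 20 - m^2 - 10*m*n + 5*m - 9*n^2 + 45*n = -m^2 + m*(11 - 10*n) - 9*n^2 + 67*n - 28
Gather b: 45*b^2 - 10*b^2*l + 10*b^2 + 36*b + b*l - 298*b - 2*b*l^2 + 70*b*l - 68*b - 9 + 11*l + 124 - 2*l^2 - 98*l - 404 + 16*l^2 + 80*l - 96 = b^2*(55 - 10*l) + b*(-2*l^2 + 71*l - 330) + 14*l^2 - 7*l - 385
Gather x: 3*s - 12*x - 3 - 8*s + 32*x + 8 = -5*s + 20*x + 5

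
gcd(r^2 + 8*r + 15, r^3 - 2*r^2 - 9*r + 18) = r + 3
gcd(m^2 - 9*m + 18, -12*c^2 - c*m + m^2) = 1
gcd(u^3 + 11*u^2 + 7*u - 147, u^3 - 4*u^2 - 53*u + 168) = u^2 + 4*u - 21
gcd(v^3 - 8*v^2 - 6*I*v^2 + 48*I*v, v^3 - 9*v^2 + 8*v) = v^2 - 8*v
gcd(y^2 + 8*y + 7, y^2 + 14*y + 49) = y + 7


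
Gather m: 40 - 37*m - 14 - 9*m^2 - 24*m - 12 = -9*m^2 - 61*m + 14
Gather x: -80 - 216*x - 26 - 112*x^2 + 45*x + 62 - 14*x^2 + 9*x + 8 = -126*x^2 - 162*x - 36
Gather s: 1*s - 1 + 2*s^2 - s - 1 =2*s^2 - 2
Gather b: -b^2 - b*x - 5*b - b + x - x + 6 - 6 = -b^2 + b*(-x - 6)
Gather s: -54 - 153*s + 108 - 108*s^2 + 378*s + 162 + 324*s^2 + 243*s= 216*s^2 + 468*s + 216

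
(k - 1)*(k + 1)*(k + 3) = k^3 + 3*k^2 - k - 3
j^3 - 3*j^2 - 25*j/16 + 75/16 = (j - 3)*(j - 5/4)*(j + 5/4)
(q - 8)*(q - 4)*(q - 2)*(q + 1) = q^4 - 13*q^3 + 42*q^2 - 8*q - 64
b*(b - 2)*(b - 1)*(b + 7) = b^4 + 4*b^3 - 19*b^2 + 14*b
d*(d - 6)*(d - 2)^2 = d^4 - 10*d^3 + 28*d^2 - 24*d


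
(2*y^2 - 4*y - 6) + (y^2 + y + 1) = 3*y^2 - 3*y - 5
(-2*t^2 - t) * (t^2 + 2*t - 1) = -2*t^4 - 5*t^3 + t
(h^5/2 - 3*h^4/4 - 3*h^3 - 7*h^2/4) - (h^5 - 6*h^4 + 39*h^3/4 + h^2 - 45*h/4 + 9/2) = -h^5/2 + 21*h^4/4 - 51*h^3/4 - 11*h^2/4 + 45*h/4 - 9/2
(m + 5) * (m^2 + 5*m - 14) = m^3 + 10*m^2 + 11*m - 70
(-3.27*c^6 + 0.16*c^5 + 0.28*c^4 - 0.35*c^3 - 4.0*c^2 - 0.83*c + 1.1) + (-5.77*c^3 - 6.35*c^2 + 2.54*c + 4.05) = -3.27*c^6 + 0.16*c^5 + 0.28*c^4 - 6.12*c^3 - 10.35*c^2 + 1.71*c + 5.15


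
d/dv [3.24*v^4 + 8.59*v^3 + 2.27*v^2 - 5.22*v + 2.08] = 12.96*v^3 + 25.77*v^2 + 4.54*v - 5.22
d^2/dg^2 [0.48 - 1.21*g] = 0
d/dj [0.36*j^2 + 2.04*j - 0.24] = 0.72*j + 2.04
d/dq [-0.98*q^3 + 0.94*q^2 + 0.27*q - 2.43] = -2.94*q^2 + 1.88*q + 0.27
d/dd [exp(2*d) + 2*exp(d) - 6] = 2*(exp(d) + 1)*exp(d)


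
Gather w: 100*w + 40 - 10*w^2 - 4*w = -10*w^2 + 96*w + 40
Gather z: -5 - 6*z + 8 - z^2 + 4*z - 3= -z^2 - 2*z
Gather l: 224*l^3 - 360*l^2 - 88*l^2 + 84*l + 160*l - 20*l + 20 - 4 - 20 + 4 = 224*l^3 - 448*l^2 + 224*l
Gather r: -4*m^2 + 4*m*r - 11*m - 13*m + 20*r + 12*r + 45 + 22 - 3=-4*m^2 - 24*m + r*(4*m + 32) + 64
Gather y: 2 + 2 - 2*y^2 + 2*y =-2*y^2 + 2*y + 4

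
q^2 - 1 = (q - 1)*(q + 1)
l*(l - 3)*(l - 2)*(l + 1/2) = l^4 - 9*l^3/2 + 7*l^2/2 + 3*l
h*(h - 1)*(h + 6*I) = h^3 - h^2 + 6*I*h^2 - 6*I*h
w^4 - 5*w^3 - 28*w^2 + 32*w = w*(w - 8)*(w - 1)*(w + 4)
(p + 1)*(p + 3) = p^2 + 4*p + 3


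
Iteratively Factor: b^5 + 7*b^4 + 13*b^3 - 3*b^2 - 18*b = (b)*(b^4 + 7*b^3 + 13*b^2 - 3*b - 18) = b*(b - 1)*(b^3 + 8*b^2 + 21*b + 18) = b*(b - 1)*(b + 2)*(b^2 + 6*b + 9) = b*(b - 1)*(b + 2)*(b + 3)*(b + 3)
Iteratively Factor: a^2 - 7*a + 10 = (a - 5)*(a - 2)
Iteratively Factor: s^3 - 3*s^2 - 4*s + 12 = (s - 3)*(s^2 - 4) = (s - 3)*(s + 2)*(s - 2)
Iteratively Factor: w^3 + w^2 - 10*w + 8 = (w - 1)*(w^2 + 2*w - 8) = (w - 1)*(w + 4)*(w - 2)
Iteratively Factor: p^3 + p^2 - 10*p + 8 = (p - 1)*(p^2 + 2*p - 8) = (p - 1)*(p + 4)*(p - 2)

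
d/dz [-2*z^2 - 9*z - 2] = -4*z - 9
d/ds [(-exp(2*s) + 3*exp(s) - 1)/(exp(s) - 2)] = (-exp(2*s) + 4*exp(s) - 5)*exp(s)/(exp(2*s) - 4*exp(s) + 4)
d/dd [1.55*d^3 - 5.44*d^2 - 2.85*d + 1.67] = 4.65*d^2 - 10.88*d - 2.85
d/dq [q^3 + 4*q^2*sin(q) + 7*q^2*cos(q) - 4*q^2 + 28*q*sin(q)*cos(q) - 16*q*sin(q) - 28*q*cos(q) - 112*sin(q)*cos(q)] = -7*q^2*sin(q) + 4*q^2*cos(q) + 3*q^2 + 36*q*sin(q) - 2*q*cos(q) + 28*q*cos(2*q) - 8*q - 16*sin(q) + 14*sin(2*q) - 28*cos(q) - 112*cos(2*q)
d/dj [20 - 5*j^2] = -10*j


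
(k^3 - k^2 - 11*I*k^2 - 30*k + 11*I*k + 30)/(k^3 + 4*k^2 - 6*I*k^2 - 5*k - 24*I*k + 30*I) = (k - 5*I)/(k + 5)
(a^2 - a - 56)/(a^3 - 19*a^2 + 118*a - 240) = (a + 7)/(a^2 - 11*a + 30)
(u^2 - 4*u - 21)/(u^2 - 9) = (u - 7)/(u - 3)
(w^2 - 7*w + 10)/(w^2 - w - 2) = (w - 5)/(w + 1)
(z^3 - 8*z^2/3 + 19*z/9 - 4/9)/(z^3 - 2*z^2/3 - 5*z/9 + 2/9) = (3*z - 4)/(3*z + 2)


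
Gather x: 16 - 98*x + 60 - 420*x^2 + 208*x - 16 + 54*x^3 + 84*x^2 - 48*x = 54*x^3 - 336*x^2 + 62*x + 60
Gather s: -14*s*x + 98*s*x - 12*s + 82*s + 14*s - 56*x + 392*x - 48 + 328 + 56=s*(84*x + 84) + 336*x + 336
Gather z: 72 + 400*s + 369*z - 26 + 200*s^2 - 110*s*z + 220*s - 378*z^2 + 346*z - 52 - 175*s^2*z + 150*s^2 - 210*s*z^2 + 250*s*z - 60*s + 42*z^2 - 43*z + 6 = 350*s^2 + 560*s + z^2*(-210*s - 336) + z*(-175*s^2 + 140*s + 672)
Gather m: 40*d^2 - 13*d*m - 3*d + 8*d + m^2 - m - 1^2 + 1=40*d^2 + 5*d + m^2 + m*(-13*d - 1)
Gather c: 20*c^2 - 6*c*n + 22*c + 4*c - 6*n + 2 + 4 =20*c^2 + c*(26 - 6*n) - 6*n + 6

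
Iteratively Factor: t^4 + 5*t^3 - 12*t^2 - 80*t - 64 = (t + 1)*(t^3 + 4*t^2 - 16*t - 64) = (t + 1)*(t + 4)*(t^2 - 16) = (t + 1)*(t + 4)^2*(t - 4)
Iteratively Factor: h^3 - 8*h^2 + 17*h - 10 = (h - 5)*(h^2 - 3*h + 2) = (h - 5)*(h - 2)*(h - 1)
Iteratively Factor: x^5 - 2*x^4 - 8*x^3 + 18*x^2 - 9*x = (x - 1)*(x^4 - x^3 - 9*x^2 + 9*x) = (x - 3)*(x - 1)*(x^3 + 2*x^2 - 3*x) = (x - 3)*(x - 1)^2*(x^2 + 3*x) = x*(x - 3)*(x - 1)^2*(x + 3)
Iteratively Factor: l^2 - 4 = (l - 2)*(l + 2)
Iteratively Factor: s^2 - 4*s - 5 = (s + 1)*(s - 5)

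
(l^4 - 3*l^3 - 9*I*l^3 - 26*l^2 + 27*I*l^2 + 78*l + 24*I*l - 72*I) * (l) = l^5 - 3*l^4 - 9*I*l^4 - 26*l^3 + 27*I*l^3 + 78*l^2 + 24*I*l^2 - 72*I*l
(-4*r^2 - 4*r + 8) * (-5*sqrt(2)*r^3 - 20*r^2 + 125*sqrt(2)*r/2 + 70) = 20*sqrt(2)*r^5 + 20*sqrt(2)*r^4 + 80*r^4 - 290*sqrt(2)*r^3 + 80*r^3 - 440*r^2 - 250*sqrt(2)*r^2 - 280*r + 500*sqrt(2)*r + 560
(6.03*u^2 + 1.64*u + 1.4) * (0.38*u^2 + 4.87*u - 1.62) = 2.2914*u^4 + 29.9893*u^3 - 1.2498*u^2 + 4.1612*u - 2.268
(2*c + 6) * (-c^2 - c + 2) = -2*c^3 - 8*c^2 - 2*c + 12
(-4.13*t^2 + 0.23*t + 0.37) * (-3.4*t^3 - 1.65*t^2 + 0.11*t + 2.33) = 14.042*t^5 + 6.0325*t^4 - 2.0918*t^3 - 10.2081*t^2 + 0.5766*t + 0.8621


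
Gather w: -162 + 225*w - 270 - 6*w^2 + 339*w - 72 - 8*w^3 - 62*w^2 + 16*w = -8*w^3 - 68*w^2 + 580*w - 504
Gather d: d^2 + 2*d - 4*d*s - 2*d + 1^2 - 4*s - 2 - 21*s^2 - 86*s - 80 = d^2 - 4*d*s - 21*s^2 - 90*s - 81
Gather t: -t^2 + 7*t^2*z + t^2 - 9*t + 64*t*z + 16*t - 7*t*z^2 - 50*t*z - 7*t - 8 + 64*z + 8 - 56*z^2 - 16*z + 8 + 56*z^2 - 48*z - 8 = 7*t^2*z + t*(-7*z^2 + 14*z)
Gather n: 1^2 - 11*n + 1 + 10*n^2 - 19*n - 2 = 10*n^2 - 30*n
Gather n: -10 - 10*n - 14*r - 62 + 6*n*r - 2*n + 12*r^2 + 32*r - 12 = n*(6*r - 12) + 12*r^2 + 18*r - 84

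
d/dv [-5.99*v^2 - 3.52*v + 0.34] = -11.98*v - 3.52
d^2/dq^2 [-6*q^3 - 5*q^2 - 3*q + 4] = -36*q - 10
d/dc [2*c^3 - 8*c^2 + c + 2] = 6*c^2 - 16*c + 1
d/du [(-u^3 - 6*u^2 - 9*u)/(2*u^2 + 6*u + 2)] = (-u^4 - 6*u^3 - 12*u^2 - 12*u - 9)/(2*(u^4 + 6*u^3 + 11*u^2 + 6*u + 1))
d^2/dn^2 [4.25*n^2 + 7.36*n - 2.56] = 8.50000000000000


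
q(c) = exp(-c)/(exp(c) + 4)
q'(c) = -exp(-c)/(exp(c) + 4) - 1/(exp(c) + 4)^2 = 2*(-exp(c) - 2)*exp(-c)/(exp(2*c) + 8*exp(c) + 16)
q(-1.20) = 0.77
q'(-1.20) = -0.83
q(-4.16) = 15.96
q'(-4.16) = -16.02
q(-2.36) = 2.59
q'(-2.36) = -2.65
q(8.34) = 0.00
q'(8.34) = -0.00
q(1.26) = 0.04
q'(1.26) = -0.06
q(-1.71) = 1.32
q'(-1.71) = -1.38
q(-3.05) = 5.22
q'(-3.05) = -5.28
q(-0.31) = 0.29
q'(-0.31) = -0.33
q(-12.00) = 40688.64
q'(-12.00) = -40688.70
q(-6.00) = 100.79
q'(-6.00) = -100.86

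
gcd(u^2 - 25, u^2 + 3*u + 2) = 1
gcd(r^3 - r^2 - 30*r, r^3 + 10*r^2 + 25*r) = r^2 + 5*r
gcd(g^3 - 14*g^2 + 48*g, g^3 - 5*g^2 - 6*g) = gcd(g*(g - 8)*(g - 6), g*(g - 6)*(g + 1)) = g^2 - 6*g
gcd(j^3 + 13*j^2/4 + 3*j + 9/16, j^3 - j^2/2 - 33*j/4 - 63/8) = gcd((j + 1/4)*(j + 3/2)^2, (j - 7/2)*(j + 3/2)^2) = j^2 + 3*j + 9/4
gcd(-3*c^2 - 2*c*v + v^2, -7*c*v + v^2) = 1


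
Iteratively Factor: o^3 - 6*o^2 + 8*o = (o - 4)*(o^2 - 2*o) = (o - 4)*(o - 2)*(o)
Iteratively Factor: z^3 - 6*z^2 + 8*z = (z - 4)*(z^2 - 2*z) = (z - 4)*(z - 2)*(z)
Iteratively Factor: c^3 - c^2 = (c)*(c^2 - c) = c^2*(c - 1)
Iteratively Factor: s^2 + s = (s + 1)*(s)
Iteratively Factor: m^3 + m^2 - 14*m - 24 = (m + 2)*(m^2 - m - 12) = (m + 2)*(m + 3)*(m - 4)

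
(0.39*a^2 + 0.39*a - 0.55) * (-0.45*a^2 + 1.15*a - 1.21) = -0.1755*a^4 + 0.273*a^3 + 0.2241*a^2 - 1.1044*a + 0.6655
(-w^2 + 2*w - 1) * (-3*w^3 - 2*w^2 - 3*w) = 3*w^5 - 4*w^4 + 2*w^3 - 4*w^2 + 3*w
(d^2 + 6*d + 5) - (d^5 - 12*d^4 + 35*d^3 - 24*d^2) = -d^5 + 12*d^4 - 35*d^3 + 25*d^2 + 6*d + 5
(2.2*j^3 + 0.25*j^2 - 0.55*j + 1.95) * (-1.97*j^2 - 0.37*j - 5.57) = -4.334*j^5 - 1.3065*j^4 - 11.263*j^3 - 5.0305*j^2 + 2.342*j - 10.8615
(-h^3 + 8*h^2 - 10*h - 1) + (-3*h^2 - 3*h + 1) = -h^3 + 5*h^2 - 13*h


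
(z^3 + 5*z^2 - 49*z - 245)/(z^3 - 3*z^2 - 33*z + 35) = (z + 7)/(z - 1)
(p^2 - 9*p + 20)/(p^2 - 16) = (p - 5)/(p + 4)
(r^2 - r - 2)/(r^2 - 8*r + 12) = (r + 1)/(r - 6)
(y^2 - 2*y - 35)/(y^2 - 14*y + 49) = (y + 5)/(y - 7)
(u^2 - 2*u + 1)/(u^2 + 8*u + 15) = (u^2 - 2*u + 1)/(u^2 + 8*u + 15)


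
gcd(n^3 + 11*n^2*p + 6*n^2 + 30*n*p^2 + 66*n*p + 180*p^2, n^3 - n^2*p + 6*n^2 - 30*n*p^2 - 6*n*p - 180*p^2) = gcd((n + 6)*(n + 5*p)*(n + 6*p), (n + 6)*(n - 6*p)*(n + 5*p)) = n^2 + 5*n*p + 6*n + 30*p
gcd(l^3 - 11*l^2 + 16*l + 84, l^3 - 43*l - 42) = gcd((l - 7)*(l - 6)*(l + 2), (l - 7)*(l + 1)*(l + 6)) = l - 7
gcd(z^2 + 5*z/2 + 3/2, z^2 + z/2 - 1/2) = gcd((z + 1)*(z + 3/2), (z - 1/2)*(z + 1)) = z + 1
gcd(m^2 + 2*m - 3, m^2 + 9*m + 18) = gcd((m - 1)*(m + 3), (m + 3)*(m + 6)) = m + 3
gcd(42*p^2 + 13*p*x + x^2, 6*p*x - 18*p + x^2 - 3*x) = 6*p + x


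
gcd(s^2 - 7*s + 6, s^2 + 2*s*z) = 1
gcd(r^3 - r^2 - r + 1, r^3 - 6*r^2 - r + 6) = r^2 - 1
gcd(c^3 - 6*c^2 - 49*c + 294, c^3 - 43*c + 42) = c^2 + c - 42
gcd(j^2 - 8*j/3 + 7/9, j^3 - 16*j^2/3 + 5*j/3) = j - 1/3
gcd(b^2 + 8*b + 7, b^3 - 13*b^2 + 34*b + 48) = b + 1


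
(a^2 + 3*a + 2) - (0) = a^2 + 3*a + 2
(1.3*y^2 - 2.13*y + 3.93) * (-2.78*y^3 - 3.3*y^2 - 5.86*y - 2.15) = -3.614*y^5 + 1.6314*y^4 - 11.5144*y^3 - 3.2822*y^2 - 18.4503*y - 8.4495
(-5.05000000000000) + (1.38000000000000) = -3.67000000000000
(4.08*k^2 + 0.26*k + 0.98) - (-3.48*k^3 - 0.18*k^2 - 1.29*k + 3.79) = 3.48*k^3 + 4.26*k^2 + 1.55*k - 2.81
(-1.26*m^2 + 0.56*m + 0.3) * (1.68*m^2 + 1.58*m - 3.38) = -2.1168*m^4 - 1.05*m^3 + 5.6476*m^2 - 1.4188*m - 1.014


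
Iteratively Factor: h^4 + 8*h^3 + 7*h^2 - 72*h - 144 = (h + 4)*(h^3 + 4*h^2 - 9*h - 36) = (h + 4)^2*(h^2 - 9) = (h - 3)*(h + 4)^2*(h + 3)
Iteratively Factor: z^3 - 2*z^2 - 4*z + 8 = (z - 2)*(z^2 - 4) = (z - 2)*(z + 2)*(z - 2)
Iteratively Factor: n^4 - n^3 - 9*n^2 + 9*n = (n)*(n^3 - n^2 - 9*n + 9) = n*(n + 3)*(n^2 - 4*n + 3) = n*(n - 3)*(n + 3)*(n - 1)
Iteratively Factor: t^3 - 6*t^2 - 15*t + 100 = (t - 5)*(t^2 - t - 20) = (t - 5)*(t + 4)*(t - 5)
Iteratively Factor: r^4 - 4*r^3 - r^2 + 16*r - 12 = (r - 2)*(r^3 - 2*r^2 - 5*r + 6) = (r - 2)*(r - 1)*(r^2 - r - 6) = (r - 3)*(r - 2)*(r - 1)*(r + 2)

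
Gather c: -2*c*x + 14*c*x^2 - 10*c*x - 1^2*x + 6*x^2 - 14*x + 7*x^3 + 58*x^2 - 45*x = c*(14*x^2 - 12*x) + 7*x^3 + 64*x^2 - 60*x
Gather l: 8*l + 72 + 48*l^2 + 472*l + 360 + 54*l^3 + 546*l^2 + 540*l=54*l^3 + 594*l^2 + 1020*l + 432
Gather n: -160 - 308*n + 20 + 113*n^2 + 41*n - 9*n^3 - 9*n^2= -9*n^3 + 104*n^2 - 267*n - 140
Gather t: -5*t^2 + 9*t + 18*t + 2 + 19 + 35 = -5*t^2 + 27*t + 56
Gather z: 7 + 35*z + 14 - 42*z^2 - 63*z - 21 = -42*z^2 - 28*z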